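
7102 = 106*67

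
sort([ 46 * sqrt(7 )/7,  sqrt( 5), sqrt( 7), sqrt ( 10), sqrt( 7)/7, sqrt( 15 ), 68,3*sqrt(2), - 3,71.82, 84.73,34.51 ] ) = [-3, sqrt ( 7 )/7,  sqrt( 5 )  ,  sqrt(7), sqrt(10 ),sqrt( 15), 3*sqrt ( 2 ), 46 * sqrt(7)/7, 34.51, 68, 71.82 , 84.73]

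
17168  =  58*296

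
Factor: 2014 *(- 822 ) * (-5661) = 2^2*3^3 * 17^1 * 19^1 * 37^1*53^1*137^1 =9371830788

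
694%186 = 136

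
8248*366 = 3018768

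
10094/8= 1261 + 3/4  =  1261.75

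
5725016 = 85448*67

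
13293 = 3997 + 9296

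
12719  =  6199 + 6520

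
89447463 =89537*999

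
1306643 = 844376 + 462267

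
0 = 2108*0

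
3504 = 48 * 73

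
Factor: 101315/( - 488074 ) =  - 115/554 = - 2^(- 1)*5^1*23^1*277^( - 1)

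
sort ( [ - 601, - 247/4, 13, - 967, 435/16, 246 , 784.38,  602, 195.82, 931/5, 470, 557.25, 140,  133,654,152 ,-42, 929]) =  [ - 967, - 601, - 247/4,- 42, 13,  435/16,133,  140, 152,931/5, 195.82,246, 470, 557.25,602,654,784.38, 929 ] 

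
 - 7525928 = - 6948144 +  - 577784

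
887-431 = 456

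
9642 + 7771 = 17413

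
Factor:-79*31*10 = - 24490= -2^1*5^1*31^1*79^1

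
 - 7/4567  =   - 7/4567 = - 0.00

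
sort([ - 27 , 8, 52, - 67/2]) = [  -  67/2, - 27,8,52]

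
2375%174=113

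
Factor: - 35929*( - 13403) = 13^1*19^1*31^1*61^1 * 1031^1= 481556387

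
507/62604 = 169/20868=0.01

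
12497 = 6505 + 5992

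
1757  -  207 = 1550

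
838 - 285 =553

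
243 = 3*81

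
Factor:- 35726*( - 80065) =2^1*5^1*67^1*239^1*17863^1= 2860402190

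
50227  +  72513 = 122740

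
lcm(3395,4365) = 30555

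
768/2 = 384 = 384.00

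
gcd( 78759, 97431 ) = 3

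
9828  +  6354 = 16182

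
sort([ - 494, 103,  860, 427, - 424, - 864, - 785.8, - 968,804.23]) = [-968, - 864, - 785.8,-494, - 424 , 103, 427, 804.23, 860]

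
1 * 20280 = 20280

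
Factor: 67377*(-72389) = -4877353653= -3^1*37^1*191^1*379^1*607^1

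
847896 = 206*4116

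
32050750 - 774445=31276305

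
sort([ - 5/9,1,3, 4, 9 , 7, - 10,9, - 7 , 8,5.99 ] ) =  [ - 10, - 7, - 5/9,1, 3, 4,5.99,7,8,9,9]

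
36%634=36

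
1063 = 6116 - 5053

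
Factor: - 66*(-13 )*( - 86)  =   - 73788  =  - 2^2*3^1*11^1*13^1*43^1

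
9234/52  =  177 + 15/26 = 177.58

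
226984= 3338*68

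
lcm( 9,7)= 63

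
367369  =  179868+187501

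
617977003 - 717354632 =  - 99377629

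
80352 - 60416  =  19936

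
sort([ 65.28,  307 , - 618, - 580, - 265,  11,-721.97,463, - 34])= [ - 721.97, - 618, - 580, - 265, - 34, 11,  65.28, 307,463]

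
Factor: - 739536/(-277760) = 213/80= 2^( - 4 ) * 3^1*5^(-1)*71^1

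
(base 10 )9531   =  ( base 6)112043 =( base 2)10010100111011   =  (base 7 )36534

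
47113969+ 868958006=916071975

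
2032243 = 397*5119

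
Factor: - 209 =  - 11^1*19^1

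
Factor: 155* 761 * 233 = 27483515 = 5^1*31^1*233^1*761^1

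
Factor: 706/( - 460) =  - 2^ ( - 1 )*5^(- 1)*23^( - 1)*353^1 = -  353/230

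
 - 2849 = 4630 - 7479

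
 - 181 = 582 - 763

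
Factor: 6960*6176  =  2^9*3^1 * 5^1*29^1*193^1 = 42984960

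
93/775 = 3/25 = 0.12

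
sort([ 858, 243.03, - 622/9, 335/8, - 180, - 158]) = [-180, - 158, - 622/9, 335/8, 243.03, 858]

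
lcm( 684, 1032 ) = 58824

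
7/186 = 7/186 = 0.04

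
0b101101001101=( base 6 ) 21221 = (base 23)5ai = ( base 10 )2893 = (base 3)10222011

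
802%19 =4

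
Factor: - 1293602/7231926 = -3^( - 1 )*13^(-1)*683^1*947^1*92717^( - 1) = -646801/3615963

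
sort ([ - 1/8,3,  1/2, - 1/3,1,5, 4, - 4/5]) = [ -4/5,  -  1/3,-1/8,1/2, 1, 3, 4,5] 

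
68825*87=5987775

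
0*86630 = 0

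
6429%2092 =153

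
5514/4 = 2757/2  =  1378.50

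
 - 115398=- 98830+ - 16568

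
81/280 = 81/280 =0.29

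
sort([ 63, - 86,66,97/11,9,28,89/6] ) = [-86 , 97/11 , 9, 89/6,  28, 63,66] 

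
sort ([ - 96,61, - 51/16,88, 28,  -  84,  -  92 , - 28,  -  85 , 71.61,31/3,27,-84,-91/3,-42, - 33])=[-96, -92, - 85,-84,-84, - 42, - 33, - 91/3, - 28, - 51/16,31/3, 27 , 28, 61, 71.61  ,  88]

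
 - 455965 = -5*91193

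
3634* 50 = 181700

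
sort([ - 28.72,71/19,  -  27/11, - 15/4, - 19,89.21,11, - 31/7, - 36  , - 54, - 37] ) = [-54,-37, -36, - 28.72, - 19,  -  31/7, - 15/4, - 27/11,71/19  ,  11,89.21 ] 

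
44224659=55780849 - 11556190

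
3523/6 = 3523/6 = 587.17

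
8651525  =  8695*995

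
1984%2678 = 1984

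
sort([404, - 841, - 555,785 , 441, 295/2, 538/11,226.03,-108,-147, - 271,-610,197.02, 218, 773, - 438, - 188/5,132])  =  [ - 841, - 610, - 555, - 438, - 271, - 147, - 108,  -  188/5, 538/11, 132,295/2, 197.02,  218,  226.03,404, 441, 773, 785] 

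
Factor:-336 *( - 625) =210000 = 2^4*3^1*5^4*7^1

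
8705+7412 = 16117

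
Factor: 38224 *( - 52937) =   -  2^4  *  2389^1 * 52937^1 = - 2023463888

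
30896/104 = 297+1/13 = 297.08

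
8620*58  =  499960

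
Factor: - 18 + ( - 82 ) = -100 = - 2^2*5^2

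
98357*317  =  31179169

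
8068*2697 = 21759396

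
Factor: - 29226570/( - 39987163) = 2^1*3^1 *5^1*17^2 * 3371^1*3469^( - 1 )*11527^( - 1)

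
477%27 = 18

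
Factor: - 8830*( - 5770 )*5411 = 275685580100=2^2*5^2*7^1*577^1* 773^1  *883^1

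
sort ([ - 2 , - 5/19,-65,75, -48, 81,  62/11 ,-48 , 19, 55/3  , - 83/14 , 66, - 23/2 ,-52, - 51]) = [ - 65, - 52,  -  51,  -  48, - 48, - 23/2,  -  83/14,-2, - 5/19,62/11, 55/3, 19 , 66, 75, 81]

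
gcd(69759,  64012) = 1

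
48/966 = 8/161 = 0.05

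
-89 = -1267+1178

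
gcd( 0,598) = 598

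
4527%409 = 28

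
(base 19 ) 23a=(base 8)1425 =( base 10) 789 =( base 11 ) 658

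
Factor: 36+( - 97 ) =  - 61 = -61^1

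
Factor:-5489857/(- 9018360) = 2^( - 3)*3^( - 2 )*5^( - 1 )*13^( - 1)* 41^( - 1 ) * 47^( - 1) *1783^1 * 3079^1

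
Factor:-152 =-2^3*19^1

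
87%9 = 6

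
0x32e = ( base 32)pe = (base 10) 814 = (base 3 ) 1010011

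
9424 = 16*589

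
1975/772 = 2 + 431/772 = 2.56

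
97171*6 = 583026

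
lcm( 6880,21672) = 433440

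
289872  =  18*16104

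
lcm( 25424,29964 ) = 838992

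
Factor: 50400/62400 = 21/26 = 2^(  -  1)*3^1 * 7^1* 13^ (-1)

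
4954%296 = 218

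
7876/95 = 82 + 86/95 = 82.91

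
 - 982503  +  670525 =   -  311978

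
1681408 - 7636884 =-5955476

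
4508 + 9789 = 14297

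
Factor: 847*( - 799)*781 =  - 7^1 * 11^3*17^1 * 47^1*71^1 = - 528544093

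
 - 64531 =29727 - 94258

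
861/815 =861/815 = 1.06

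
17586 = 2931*6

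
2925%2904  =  21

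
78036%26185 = 25666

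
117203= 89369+27834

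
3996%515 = 391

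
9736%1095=976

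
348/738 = 58/123 = 0.47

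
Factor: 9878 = 2^1* 11^1*449^1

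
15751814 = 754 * 20891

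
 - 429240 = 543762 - 973002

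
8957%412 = 305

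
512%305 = 207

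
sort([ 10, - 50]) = [  -  50,10]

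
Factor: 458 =2^1* 229^1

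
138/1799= 138/1799 = 0.08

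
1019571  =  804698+214873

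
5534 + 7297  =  12831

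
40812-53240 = -12428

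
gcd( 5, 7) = 1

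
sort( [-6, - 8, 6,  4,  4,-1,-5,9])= [-8, - 6,-5,-1, 4, 4,6,9]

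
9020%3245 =2530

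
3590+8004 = 11594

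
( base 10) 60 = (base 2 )111100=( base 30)20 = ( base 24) 2C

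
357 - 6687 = -6330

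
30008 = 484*62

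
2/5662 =1/2831 = 0.00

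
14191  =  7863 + 6328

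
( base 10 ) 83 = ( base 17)4F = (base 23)3e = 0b1010011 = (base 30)2n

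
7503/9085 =7503/9085 = 0.83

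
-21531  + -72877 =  - 94408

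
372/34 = 10+16/17 =10.94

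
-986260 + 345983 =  - 640277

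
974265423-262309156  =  711956267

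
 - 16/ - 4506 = 8/2253 = 0.00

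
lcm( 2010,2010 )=2010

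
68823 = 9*7647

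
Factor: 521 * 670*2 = 2^2*5^1*67^1 * 521^1 =698140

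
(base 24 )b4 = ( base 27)9P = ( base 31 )8K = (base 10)268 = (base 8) 414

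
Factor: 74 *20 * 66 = 2^4*3^1 * 5^1*11^1 * 37^1 =97680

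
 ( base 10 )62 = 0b111110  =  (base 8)76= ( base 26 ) 2a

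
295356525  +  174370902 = 469727427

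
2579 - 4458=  - 1879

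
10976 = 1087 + 9889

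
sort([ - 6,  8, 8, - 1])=[ - 6, - 1, 8, 8 ] 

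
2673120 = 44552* 60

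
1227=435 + 792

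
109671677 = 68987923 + 40683754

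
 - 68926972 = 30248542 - 99175514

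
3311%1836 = 1475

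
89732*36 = 3230352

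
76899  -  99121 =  - 22222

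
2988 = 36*83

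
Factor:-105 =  - 3^1*5^1 * 7^1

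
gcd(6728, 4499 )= 1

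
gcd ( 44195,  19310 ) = 5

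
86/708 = 43/354 = 0.12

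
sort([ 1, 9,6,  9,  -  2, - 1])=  [ - 2, - 1,1, 6,9,9 ] 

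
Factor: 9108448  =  2^5*19^1*71^1*211^1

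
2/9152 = 1/4576= 0.00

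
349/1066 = 349/1066  =  0.33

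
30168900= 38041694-7872794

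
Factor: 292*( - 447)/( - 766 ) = 2^1* 3^1*73^1 * 149^1 *383^ ( - 1) =65262/383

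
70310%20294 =9428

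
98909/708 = 139 + 497/708=139.70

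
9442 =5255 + 4187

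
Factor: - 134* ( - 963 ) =129042 = 2^1*3^2*67^1 * 107^1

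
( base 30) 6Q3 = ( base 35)51n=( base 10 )6183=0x1827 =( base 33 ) 5mc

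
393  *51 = 20043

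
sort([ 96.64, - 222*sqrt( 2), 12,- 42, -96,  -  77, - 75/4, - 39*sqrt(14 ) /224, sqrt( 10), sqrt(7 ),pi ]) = [ - 222*sqrt( 2),-96,- 77, - 42 ,-75/4,  -  39*sqrt( 14)/224, sqrt( 7), pi, sqrt( 10), 12,  96.64 ]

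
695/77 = 9+ 2/77 = 9.03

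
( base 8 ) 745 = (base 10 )485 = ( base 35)du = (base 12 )345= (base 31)FK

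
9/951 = 3/317 = 0.01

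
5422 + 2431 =7853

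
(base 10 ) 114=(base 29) 3R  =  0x72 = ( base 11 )a4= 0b1110010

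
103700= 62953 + 40747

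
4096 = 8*512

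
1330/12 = 665/6 = 110.83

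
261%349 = 261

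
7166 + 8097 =15263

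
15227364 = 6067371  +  9159993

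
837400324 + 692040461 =1529440785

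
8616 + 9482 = 18098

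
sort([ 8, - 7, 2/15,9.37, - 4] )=[ - 7, - 4 , 2/15, 8,9.37 ]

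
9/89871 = 3/29957 = 0.00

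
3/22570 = 3/22570 = 0.00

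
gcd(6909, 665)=7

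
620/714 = 310/357 = 0.87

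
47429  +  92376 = 139805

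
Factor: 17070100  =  2^2*5^2 *170701^1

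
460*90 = 41400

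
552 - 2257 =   -  1705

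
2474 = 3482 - 1008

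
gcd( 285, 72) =3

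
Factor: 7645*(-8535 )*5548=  - 2^2*3^1*5^2*11^1*19^1*73^1 * 139^1*569^1  =  - 362007416100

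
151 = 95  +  56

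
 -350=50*(-7)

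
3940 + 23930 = 27870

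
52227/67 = 779 + 34/67 = 779.51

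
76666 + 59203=135869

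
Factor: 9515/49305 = 3^( -1)*11^1*19^( - 1)=11/57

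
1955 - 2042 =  - 87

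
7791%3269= 1253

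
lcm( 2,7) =14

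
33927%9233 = 6228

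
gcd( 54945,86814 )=9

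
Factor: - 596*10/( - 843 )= 2^3*3^( - 1 )*5^1*149^1*281^( - 1) = 5960/843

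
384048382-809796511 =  - 425748129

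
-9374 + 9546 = 172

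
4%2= 0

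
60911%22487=15937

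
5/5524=5/5524 = 0.00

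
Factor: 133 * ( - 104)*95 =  - 1314040 = - 2^3  *5^1*7^1*13^1 * 19^2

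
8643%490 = 313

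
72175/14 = 5155 + 5/14 = 5155.36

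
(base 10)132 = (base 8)204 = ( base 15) 8c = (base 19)6I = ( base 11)110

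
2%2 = 0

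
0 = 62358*0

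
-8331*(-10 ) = 83310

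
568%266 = 36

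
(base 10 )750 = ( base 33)mo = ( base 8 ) 1356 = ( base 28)qm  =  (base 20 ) 1HA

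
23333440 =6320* 3692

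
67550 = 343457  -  275907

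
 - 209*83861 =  - 17526949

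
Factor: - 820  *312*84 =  - 21490560 = - 2^7*3^2 * 5^1*7^1 * 13^1*41^1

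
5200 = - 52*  ( -100)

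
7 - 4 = 3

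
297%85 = 42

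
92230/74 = 46115/37 = 1246.35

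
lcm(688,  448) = 19264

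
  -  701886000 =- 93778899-608107101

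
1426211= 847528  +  578683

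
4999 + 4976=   9975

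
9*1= 9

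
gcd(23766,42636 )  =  102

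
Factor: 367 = 367^1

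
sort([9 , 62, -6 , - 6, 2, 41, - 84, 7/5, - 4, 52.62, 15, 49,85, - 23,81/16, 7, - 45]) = [ - 84, - 45, - 23 , - 6 , - 6,-4, 7/5,2, 81/16, 7, 9 , 15, 41,49, 52.62, 62, 85]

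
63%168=63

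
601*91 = 54691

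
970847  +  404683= 1375530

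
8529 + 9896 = 18425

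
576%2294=576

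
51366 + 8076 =59442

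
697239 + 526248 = 1223487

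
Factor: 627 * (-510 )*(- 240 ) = 2^5  *  3^3*5^2* 11^1*17^1 * 19^1 = 76744800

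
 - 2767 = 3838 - 6605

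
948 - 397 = 551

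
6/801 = 2/267=0.01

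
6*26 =156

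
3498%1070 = 288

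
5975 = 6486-511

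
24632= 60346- 35714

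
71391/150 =23797/50  =  475.94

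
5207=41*127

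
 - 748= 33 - 781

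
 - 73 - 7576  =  - 7649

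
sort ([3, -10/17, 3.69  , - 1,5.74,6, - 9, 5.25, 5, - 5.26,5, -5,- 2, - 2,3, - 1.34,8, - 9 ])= [ - 9, - 9,-5.26, - 5, - 2, - 2, - 1.34, - 1, - 10/17,3,3,3.69,  5,5,5.25,5.74,  6, 8]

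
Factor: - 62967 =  - 3^1 * 139^1*151^1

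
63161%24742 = 13677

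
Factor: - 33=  - 3^1*11^1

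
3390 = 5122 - 1732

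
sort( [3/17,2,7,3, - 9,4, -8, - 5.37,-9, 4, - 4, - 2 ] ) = [ - 9,-9, - 8, -5.37 , - 4, - 2,3/17, 2,3, 4,4,7 ] 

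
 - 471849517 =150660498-622510015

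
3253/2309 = 1 + 944/2309 = 1.41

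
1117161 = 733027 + 384134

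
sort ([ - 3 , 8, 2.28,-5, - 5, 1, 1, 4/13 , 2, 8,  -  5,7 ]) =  [-5, - 5,-5,-3,4/13, 1, 1,2, 2.28, 7, 8,8 ]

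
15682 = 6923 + 8759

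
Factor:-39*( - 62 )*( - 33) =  - 79794 = -  2^1*3^2*11^1*13^1*31^1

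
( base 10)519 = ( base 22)11d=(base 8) 1007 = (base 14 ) 291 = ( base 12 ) 373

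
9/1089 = 1/121 =0.01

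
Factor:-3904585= - 5^1*780917^1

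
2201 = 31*71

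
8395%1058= 989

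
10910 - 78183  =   - 67273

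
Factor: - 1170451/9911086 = -2^ ( - 1) * 1163^( - 1) * 4261^ ( - 1)*1170451^1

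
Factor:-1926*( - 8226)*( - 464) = - 7351280064 =- 2^6*3^4*29^1*107^1*457^1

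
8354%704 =610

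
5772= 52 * 111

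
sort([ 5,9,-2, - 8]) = [ - 8, - 2,5,  9]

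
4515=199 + 4316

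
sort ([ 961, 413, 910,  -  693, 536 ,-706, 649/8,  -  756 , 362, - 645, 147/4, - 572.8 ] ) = [-756,-706,-693  , - 645, - 572.8, 147/4, 649/8, 362 , 413, 536, 910, 961 ]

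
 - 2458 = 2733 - 5191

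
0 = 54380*0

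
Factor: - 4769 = - 19^1*251^1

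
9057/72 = 125+19/24 = 125.79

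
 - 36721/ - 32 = 36721/32 = 1147.53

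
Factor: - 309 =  - 3^1*103^1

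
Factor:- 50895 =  - 3^3*5^1*13^1*29^1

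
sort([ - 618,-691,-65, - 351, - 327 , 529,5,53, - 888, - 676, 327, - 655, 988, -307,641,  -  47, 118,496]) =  [-888, - 691,-676, - 655, -618  ,-351, - 327, - 307, - 65, - 47,5,  53,118,327, 496,  529,641, 988] 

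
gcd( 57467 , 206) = 1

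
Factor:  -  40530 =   -  2^1*3^1*5^1 * 7^1*193^1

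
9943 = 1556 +8387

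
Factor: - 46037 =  - 19^1*2423^1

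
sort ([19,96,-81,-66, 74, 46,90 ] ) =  [ - 81,-66,19, 46,74,90, 96]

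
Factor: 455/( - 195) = -7/3 = - 3^( - 1)*7^1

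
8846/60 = 147+13/30 = 147.43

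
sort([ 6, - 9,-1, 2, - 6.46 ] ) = [ -9, - 6.46, -1, 2,  6 ]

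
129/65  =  1+64/65 = 1.98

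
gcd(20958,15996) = 6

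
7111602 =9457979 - 2346377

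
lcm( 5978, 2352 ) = 143472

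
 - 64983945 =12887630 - 77871575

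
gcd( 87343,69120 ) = 1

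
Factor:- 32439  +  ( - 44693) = -77132 = -2^2 * 11^1 * 1753^1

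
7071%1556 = 847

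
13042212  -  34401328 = - 21359116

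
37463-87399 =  - 49936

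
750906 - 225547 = 525359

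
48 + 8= 56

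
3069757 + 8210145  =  11279902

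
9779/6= 1629 + 5/6=1629.83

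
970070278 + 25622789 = 995693067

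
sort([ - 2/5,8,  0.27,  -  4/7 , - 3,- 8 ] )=[ - 8,-3,-4/7 , - 2/5, 0.27 , 8 ]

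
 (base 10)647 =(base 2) 1010000111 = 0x287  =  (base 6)2555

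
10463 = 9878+585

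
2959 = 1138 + 1821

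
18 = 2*9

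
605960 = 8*75745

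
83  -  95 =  - 12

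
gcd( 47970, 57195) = 1845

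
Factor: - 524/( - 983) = 2^2*131^1*983^( - 1)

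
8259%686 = 27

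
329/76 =329/76 = 4.33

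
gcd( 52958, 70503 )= 1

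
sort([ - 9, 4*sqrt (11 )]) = [ - 9,  4*sqrt( 11)] 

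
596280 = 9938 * 60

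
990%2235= 990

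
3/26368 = 3/26368 = 0.00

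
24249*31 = 751719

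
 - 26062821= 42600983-68663804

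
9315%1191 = 978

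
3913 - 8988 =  - 5075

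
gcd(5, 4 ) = 1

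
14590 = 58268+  - 43678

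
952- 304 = 648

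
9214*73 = 672622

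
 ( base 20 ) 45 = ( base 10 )85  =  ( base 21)41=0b1010101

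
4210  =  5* 842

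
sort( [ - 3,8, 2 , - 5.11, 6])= [- 5.11, - 3, 2, 6,8]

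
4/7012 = 1/1753 = 0.00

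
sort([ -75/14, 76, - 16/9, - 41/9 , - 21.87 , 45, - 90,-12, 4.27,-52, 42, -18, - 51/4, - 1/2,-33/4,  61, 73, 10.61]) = [ - 90,-52, -21.87, - 18, - 51/4,  -  12, - 33/4,  -  75/14, - 41/9, - 16/9, - 1/2, 4.27, 10.61,42,45, 61,  73,76 ]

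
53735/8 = 6716 + 7/8 = 6716.88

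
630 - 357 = 273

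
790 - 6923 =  - 6133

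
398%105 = 83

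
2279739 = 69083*33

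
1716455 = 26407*65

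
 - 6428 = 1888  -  8316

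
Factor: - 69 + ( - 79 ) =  - 2^2*37^1 = -148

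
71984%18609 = 16157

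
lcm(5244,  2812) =194028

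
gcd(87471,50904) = 9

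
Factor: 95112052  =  2^2*7^1*37^1*91807^1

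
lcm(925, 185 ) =925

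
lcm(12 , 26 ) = 156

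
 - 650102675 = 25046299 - 675148974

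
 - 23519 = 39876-63395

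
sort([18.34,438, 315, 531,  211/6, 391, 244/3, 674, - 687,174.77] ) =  [ - 687, 18.34, 211/6, 244/3, 174.77, 315,391, 438, 531,  674 ]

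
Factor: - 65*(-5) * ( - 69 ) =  - 22425 = -3^1*5^2 * 13^1 * 23^1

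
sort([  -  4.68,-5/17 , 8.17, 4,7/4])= [ - 4.68, - 5/17,7/4, 4 , 8.17 ] 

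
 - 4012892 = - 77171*52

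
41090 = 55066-13976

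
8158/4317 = 1+3841/4317 = 1.89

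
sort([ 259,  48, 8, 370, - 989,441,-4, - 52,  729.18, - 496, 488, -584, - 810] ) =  [ - 989, - 810, - 584, - 496, - 52 , - 4,  8, 48, 259, 370,441, 488,729.18]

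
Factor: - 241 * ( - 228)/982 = 27474/491 =2^1 * 3^1*19^1*241^1*491^(  -  1)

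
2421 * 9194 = 22258674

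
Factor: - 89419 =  - 11^2*739^1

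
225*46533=10469925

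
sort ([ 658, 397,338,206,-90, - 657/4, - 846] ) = [ - 846, -657/4, - 90, 206, 338, 397,658]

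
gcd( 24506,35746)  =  2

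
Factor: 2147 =19^1*113^1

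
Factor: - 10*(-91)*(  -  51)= - 46410 = -2^1*3^1*5^1*7^1*13^1*17^1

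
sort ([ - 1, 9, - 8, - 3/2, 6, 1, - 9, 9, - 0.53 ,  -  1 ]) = [- 9, - 8, - 3/2, - 1, - 1, - 0.53 , 1,6, 9,9] 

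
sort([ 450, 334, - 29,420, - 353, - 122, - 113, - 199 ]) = [-353, - 199, - 122, - 113,  -  29,334,420,450]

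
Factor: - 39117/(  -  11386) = 2^ ( - 1 )*3^1*13^1  *17^1  *  59^1*5693^(- 1 )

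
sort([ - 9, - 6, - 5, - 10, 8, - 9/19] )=[ - 10,-9 , - 6, - 5, - 9/19,  8 ]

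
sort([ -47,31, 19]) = [ - 47,19,31]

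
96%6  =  0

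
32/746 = 16/373 = 0.04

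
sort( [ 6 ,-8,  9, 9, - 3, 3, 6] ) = [ - 8, - 3, 3,6,  6,9,9 ]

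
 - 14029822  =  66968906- 80998728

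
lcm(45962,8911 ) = 873278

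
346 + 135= 481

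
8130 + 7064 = 15194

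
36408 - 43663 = - 7255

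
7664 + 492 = 8156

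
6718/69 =97+25/69 =97.36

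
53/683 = 53/683 = 0.08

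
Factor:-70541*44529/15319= -3^1*23^1*3067^1*14843^1*15319^(-1)  =  - 3141120189/15319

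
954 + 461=1415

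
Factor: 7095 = 3^1*5^1 * 11^1*43^1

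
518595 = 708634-190039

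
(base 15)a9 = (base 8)237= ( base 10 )159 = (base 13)c3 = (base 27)5O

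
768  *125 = 96000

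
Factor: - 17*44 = -748 = -  2^2*11^1*17^1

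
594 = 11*54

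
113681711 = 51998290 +61683421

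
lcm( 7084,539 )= 49588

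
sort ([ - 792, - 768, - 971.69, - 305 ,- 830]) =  [ - 971.69 , - 830, - 792, - 768, - 305 ]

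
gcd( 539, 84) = 7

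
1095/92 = 1095/92 = 11.90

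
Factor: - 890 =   -  2^1*5^1*89^1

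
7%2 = 1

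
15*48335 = 725025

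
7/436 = 7/436 =0.02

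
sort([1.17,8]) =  [ 1.17 , 8] 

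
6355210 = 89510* 71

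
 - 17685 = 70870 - 88555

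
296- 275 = 21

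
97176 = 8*12147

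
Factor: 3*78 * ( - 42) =-9828=-2^2*3^3*7^1*13^1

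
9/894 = 3/298=0.01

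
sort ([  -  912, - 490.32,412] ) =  [ - 912, - 490.32,412]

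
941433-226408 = 715025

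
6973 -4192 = 2781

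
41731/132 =316+ 19/132 = 316.14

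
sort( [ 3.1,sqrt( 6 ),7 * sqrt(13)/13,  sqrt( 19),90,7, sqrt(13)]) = [ 7*sqrt(13 ) /13,sqrt(6),3.1,sqrt ( 13),sqrt (19), 7,90]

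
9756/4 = 2439  =  2439.00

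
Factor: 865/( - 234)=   -  2^( - 1)*3^( - 2 )*5^1*13^(-1)*173^1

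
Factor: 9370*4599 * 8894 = 2^2*3^2 * 5^1*7^1 *73^1*937^1*4447^1 = 383265851220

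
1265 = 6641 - 5376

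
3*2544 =7632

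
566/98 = 5+ 38/49 = 5.78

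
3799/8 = 474 + 7/8= 474.88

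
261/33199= 261/33199 = 0.01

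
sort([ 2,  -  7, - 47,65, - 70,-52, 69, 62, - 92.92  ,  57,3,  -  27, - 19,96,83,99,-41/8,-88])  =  [ - 92.92, - 88, -70, - 52,  -  47,-27,  -  19, - 7, - 41/8,2, 3 , 57,  62,65, 69 , 83,96,99]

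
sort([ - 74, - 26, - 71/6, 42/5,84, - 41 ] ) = [ - 74, - 41, - 26, - 71/6, 42/5, 84] 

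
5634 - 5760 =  - 126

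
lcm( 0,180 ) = 0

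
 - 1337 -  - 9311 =7974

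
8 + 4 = 12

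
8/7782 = 4/3891 = 0.00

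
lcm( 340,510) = 1020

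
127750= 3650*35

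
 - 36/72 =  - 1/2  =  -0.50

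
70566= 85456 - 14890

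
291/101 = 291/101= 2.88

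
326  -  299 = 27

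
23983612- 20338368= 3645244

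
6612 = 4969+1643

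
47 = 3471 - 3424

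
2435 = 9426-6991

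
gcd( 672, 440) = 8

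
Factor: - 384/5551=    - 2^7 * 3^1*7^( - 1)*13^( - 1)*61^( - 1 ) 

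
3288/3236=1+13/809= 1.02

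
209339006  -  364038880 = -154699874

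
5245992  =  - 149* ( - 35208 )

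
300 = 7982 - 7682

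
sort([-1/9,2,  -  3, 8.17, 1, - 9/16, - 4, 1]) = [-4, -3, - 9/16, - 1/9, 1,  1, 2,  8.17] 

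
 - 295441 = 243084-538525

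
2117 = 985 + 1132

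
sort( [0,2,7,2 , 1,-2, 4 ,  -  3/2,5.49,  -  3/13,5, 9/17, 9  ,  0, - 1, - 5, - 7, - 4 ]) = [  -  7, - 5, - 4 , - 2, - 3/2, - 1 ,-3/13,0,0,9/17,  1, 2, 2,4, 5, 5.49,7 , 9 ]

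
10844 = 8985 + 1859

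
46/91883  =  46/91883 = 0.00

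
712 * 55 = 39160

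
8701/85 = 8701/85=102.36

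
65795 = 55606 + 10189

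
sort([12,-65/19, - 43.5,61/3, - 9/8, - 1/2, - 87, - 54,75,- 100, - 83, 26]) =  [- 100, - 87, - 83, - 54,-43.5, - 65/19,-9/8, -1/2, 12, 61/3, 26, 75] 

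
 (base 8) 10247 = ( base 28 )5c7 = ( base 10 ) 4263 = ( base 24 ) 79F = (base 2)1000010100111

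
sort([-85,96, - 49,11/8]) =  [-85, - 49, 11/8,96 ]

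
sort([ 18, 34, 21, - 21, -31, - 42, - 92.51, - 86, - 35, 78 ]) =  [ - 92.51,-86, - 42,-35, - 31, - 21,18,21,34, 78]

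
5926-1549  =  4377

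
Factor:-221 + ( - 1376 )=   -  1597 = - 1597^1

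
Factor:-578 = -2^1*17^2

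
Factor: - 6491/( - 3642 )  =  2^( - 1 )*3^( - 1 )*607^ ( - 1)* 6491^1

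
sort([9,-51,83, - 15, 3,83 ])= [ - 51,  -  15, 3,9, 83,  83 ] 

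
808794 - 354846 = 453948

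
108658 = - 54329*( - 2) 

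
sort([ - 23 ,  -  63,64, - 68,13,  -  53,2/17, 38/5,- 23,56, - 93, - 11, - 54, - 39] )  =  [ - 93,-68, - 63, - 54,-53, - 39, - 23, - 23,  -  11,2/17,38/5,  13,56 , 64 ] 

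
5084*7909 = 40209356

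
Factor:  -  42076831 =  - 2161^1  *19471^1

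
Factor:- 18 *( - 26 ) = 2^2*3^2 * 13^1 = 468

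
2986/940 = 3  +  83/470 = 3.18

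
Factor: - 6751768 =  - 2^3*487^1*1733^1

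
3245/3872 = 295/352 = 0.84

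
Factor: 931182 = 2^1*3^1 * 7^1 *22171^1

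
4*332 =1328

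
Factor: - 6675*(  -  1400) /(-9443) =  - 2^3*3^1*5^4*19^ ( - 1 )*71^( - 1)*89^1 = - 1335000/1349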